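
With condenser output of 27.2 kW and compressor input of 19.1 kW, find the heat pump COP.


COP_hp = Q_cond / W
COP_hp = 27.2 / 19.1
COP_hp = 1.424

1.424


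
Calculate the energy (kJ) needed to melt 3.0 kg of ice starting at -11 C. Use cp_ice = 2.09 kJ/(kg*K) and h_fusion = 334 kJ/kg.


Sensible heat = cp * dT = 2.09 * 11 = 22.99 kJ/kg
Total per kg = 22.99 + 334 = 356.99 kJ/kg
Q = m * total = 3.0 * 356.99
Q = 1071.0 kJ

1071.0


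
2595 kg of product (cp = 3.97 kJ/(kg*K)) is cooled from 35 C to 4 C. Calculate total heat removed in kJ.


dT = 35 - (4) = 31 K
Q = m * cp * dT = 2595 * 3.97 * 31
Q = 319367 kJ

319367


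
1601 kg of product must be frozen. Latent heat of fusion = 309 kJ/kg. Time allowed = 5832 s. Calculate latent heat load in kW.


Q_lat = m * h_fg / t
Q_lat = 1601 * 309 / 5832
Q_lat = 84.83 kW

84.83


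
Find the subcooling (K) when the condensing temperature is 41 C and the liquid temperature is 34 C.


Subcooling = T_cond - T_liquid
Subcooling = 41 - 34
Subcooling = 7 K

7


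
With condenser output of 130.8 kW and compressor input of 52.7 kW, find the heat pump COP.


COP_hp = Q_cond / W
COP_hp = 130.8 / 52.7
COP_hp = 2.482

2.482


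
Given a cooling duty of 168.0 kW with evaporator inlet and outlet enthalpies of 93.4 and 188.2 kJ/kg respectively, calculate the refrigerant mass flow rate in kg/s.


dh = 188.2 - 93.4 = 94.8 kJ/kg
m_dot = Q / dh = 168.0 / 94.8 = 1.7722 kg/s

1.7722


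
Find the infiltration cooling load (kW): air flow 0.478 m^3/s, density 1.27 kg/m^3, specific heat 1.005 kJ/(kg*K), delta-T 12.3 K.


Q = V_dot * rho * cp * dT
Q = 0.478 * 1.27 * 1.005 * 12.3
Q = 7.504 kW

7.504


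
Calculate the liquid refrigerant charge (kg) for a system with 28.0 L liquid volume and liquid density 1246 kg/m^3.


Charge = V * rho / 1000
Charge = 28.0 * 1246 / 1000
Charge = 34.89 kg

34.89


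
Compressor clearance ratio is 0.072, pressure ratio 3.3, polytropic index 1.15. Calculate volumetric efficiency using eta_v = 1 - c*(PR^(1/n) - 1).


PR^(1/n) = 3.3^(1/1.15) = 2.82411051
eta_v = 1 - 0.072 * (2.82411051 - 1)
eta_v = 0.8687

0.8687


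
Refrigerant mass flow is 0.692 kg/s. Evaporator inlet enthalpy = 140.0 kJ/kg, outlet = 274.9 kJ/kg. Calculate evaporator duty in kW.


dh = 274.9 - 140.0 = 134.9 kJ/kg
Q_evap = m_dot * dh = 0.692 * 134.9
Q_evap = 93.35 kW

93.35


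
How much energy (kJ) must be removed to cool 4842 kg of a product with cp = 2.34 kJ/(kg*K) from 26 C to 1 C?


dT = 26 - (1) = 25 K
Q = m * cp * dT = 4842 * 2.34 * 25
Q = 283257 kJ

283257


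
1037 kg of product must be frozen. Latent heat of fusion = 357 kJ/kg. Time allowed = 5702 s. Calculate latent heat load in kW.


Q_lat = m * h_fg / t
Q_lat = 1037 * 357 / 5702
Q_lat = 64.93 kW

64.93


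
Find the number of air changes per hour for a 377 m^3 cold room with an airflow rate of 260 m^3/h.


ACH = flow / volume
ACH = 260 / 377
ACH = 0.69

0.69


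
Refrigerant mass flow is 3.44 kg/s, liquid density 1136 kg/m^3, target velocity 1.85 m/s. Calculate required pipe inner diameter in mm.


A = m_dot / (rho * v) = 3.44 / (1136 * 1.85) = 0.001636848116 m^2
d = sqrt(4*A/pi) * 1000
d = 45.7 mm

45.7


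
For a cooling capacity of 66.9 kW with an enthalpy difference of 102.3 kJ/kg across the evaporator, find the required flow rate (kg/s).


m_dot = Q / dh
m_dot = 66.9 / 102.3
m_dot = 0.654 kg/s

0.654


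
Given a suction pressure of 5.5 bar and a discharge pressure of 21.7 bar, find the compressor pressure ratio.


PR = P_high / P_low
PR = 21.7 / 5.5
PR = 3.945

3.945


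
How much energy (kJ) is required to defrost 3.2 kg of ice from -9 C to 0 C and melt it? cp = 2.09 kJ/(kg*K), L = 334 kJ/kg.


Sensible heat = cp * dT = 2.09 * 9 = 18.81 kJ/kg
Total per kg = 18.81 + 334 = 352.81 kJ/kg
Q = m * total = 3.2 * 352.81
Q = 1129.0 kJ

1129.0


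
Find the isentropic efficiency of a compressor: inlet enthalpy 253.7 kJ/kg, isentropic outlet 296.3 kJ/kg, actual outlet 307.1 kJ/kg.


dh_ideal = 296.3 - 253.7 = 42.6 kJ/kg
dh_actual = 307.1 - 253.7 = 53.4 kJ/kg
eta_s = dh_ideal / dh_actual = 42.6 / 53.4
eta_s = 0.7978

0.7978


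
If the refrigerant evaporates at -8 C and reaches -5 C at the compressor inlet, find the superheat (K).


Superheat = T_suction - T_evap
Superheat = -5 - (-8)
Superheat = 3 K

3


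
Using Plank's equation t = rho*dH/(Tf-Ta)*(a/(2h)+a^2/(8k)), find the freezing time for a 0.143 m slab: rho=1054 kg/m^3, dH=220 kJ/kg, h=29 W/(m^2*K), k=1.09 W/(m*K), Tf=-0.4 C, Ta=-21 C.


dT = -0.4 - (-21) = 20.6 K
term1 = a/(2h) = 0.143/(2*29) = 0.002465517241
term2 = a^2/(8k) = 0.143^2/(8*1.09) = 0.002345068807
t = rho*dH*1000/dT * (term1 + term2)
t = 1054*220*1000/20.6 * (0.002465517241 + 0.002345068807)
t = 54149 s

54149


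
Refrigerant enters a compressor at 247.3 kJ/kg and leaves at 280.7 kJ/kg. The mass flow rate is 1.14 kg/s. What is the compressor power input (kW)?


dh = 280.7 - 247.3 = 33.4 kJ/kg
W = m_dot * dh = 1.14 * 33.4 = 38.08 kW

38.08


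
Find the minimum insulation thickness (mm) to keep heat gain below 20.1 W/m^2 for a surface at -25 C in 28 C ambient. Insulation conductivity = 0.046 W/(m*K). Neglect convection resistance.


dT = 28 - (-25) = 53 K
thickness = k * dT / q_max * 1000
thickness = 0.046 * 53 / 20.1 * 1000
thickness = 121.3 mm

121.3


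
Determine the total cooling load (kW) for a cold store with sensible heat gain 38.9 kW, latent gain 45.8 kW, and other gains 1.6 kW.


Q_total = Q_s + Q_l + Q_misc
Q_total = 38.9 + 45.8 + 1.6
Q_total = 86.3 kW

86.3


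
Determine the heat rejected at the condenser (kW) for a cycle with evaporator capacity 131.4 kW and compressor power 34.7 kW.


Q_cond = Q_evap + W
Q_cond = 131.4 + 34.7
Q_cond = 166.1 kW

166.1


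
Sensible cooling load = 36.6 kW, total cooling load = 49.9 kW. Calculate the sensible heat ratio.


SHR = Q_sensible / Q_total
SHR = 36.6 / 49.9
SHR = 0.733

0.733


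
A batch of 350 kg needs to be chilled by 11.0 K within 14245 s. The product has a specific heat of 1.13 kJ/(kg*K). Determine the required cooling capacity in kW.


Q = m * cp * dT / t
Q = 350 * 1.13 * 11.0 / 14245
Q = 0.305 kW

0.305


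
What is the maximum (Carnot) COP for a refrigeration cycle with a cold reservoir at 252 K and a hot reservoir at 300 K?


dT = 300 - 252 = 48 K
COP_carnot = T_cold / dT = 252 / 48
COP_carnot = 5.25

5.25


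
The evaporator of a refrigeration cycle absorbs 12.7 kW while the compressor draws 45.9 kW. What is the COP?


COP = Q_evap / W
COP = 12.7 / 45.9
COP = 0.277

0.277


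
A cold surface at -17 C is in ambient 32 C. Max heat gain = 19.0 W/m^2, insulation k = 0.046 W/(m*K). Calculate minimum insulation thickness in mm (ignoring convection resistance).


dT = 32 - (-17) = 49 K
thickness = k * dT / q_max * 1000
thickness = 0.046 * 49 / 19.0 * 1000
thickness = 118.6 mm

118.6


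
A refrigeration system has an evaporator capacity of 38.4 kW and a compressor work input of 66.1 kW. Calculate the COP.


COP = Q_evap / W
COP = 38.4 / 66.1
COP = 0.581

0.581


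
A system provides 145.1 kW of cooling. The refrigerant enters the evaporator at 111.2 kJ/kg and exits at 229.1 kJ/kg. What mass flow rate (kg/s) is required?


dh = 229.1 - 111.2 = 117.9 kJ/kg
m_dot = Q / dh = 145.1 / 117.9 = 1.2307 kg/s

1.2307


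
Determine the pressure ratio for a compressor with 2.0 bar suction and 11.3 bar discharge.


PR = P_high / P_low
PR = 11.3 / 2.0
PR = 5.65

5.65


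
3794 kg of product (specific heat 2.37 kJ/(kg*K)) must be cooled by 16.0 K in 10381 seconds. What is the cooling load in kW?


Q = m * cp * dT / t
Q = 3794 * 2.37 * 16.0 / 10381
Q = 13.859 kW

13.859


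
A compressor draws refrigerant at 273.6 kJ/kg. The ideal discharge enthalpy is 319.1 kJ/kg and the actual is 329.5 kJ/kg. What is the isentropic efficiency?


dh_ideal = 319.1 - 273.6 = 45.5 kJ/kg
dh_actual = 329.5 - 273.6 = 55.9 kJ/kg
eta_s = dh_ideal / dh_actual = 45.5 / 55.9
eta_s = 0.814

0.814


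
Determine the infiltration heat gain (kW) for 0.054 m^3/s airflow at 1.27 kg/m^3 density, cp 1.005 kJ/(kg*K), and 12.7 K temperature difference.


Q = V_dot * rho * cp * dT
Q = 0.054 * 1.27 * 1.005 * 12.7
Q = 0.875 kW

0.875


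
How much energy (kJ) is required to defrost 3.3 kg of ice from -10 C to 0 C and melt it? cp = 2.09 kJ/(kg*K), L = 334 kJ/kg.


Sensible heat = cp * dT = 2.09 * 10 = 20.9 kJ/kg
Total per kg = 20.9 + 334 = 354.9 kJ/kg
Q = m * total = 3.3 * 354.9
Q = 1171.2 kJ

1171.2


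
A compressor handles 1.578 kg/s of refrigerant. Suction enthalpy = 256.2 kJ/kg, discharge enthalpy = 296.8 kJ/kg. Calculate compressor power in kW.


dh = 296.8 - 256.2 = 40.6 kJ/kg
W = m_dot * dh = 1.578 * 40.6 = 64.07 kW

64.07


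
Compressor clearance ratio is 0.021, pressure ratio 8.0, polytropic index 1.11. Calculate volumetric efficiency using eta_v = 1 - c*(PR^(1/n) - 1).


PR^(1/n) = 8.0^(1/1.11) = 6.51020378
eta_v = 1 - 0.021 * (6.51020378 - 1)
eta_v = 0.8843

0.8843


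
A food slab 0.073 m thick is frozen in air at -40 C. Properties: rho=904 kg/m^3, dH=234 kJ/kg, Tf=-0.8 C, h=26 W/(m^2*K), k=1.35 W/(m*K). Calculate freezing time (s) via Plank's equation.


dT = -0.8 - (-40) = 39.2 K
term1 = a/(2h) = 0.073/(2*26) = 0.001403846154
term2 = a^2/(8k) = 0.073^2/(8*1.35) = 0.0004934259259
t = rho*dH*1000/dT * (term1 + term2)
t = 904*234*1000/39.2 * (0.001403846154 + 0.0004934259259)
t = 10238 s

10238


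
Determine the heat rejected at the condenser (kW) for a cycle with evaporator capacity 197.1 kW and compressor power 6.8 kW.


Q_cond = Q_evap + W
Q_cond = 197.1 + 6.8
Q_cond = 203.9 kW

203.9


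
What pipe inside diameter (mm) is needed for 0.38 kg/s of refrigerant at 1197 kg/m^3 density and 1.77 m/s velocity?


A = m_dot / (rho * v) = 0.38 / (1197 * 1.77) = 0.0001793561116 m^2
d = sqrt(4*A/pi) * 1000
d = 15.1 mm

15.1


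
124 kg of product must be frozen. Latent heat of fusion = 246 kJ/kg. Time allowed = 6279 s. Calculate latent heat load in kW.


Q_lat = m * h_fg / t
Q_lat = 124 * 246 / 6279
Q_lat = 4.86 kW

4.86


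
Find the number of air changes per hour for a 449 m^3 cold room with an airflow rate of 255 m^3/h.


ACH = flow / volume
ACH = 255 / 449
ACH = 0.568

0.568


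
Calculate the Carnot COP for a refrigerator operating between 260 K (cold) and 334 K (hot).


dT = 334 - 260 = 74 K
COP_carnot = T_cold / dT = 260 / 74
COP_carnot = 3.514

3.514


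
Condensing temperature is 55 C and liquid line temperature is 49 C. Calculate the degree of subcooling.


Subcooling = T_cond - T_liquid
Subcooling = 55 - 49
Subcooling = 6 K

6


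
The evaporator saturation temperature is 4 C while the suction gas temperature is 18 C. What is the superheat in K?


Superheat = T_suction - T_evap
Superheat = 18 - (4)
Superheat = 14 K

14


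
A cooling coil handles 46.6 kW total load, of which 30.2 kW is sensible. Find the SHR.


SHR = Q_sensible / Q_total
SHR = 30.2 / 46.6
SHR = 0.648

0.648


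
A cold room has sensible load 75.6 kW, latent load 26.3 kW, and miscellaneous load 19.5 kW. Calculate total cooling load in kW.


Q_total = Q_s + Q_l + Q_misc
Q_total = 75.6 + 26.3 + 19.5
Q_total = 121.4 kW

121.4


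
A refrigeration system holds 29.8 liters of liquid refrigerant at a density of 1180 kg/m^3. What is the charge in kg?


Charge = V * rho / 1000
Charge = 29.8 * 1180 / 1000
Charge = 35.16 kg

35.16


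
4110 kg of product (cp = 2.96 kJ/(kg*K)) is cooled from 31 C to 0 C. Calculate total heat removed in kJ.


dT = 31 - (0) = 31 K
Q = m * cp * dT = 4110 * 2.96 * 31
Q = 377134 kJ

377134


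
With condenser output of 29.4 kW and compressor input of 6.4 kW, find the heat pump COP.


COP_hp = Q_cond / W
COP_hp = 29.4 / 6.4
COP_hp = 4.594

4.594


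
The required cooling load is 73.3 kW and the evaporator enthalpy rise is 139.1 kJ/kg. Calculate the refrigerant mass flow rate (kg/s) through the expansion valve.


m_dot = Q / dh
m_dot = 73.3 / 139.1
m_dot = 0.527 kg/s

0.527


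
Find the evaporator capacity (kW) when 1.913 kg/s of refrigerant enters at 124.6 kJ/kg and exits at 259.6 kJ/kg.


dh = 259.6 - 124.6 = 135.0 kJ/kg
Q_evap = m_dot * dh = 1.913 * 135.0
Q_evap = 258.26 kW

258.26


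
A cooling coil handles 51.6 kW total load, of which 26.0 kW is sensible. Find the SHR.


SHR = Q_sensible / Q_total
SHR = 26.0 / 51.6
SHR = 0.504

0.504


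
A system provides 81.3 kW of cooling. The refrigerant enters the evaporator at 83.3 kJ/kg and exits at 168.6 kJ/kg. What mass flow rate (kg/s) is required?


dh = 168.6 - 83.3 = 85.3 kJ/kg
m_dot = Q / dh = 81.3 / 85.3 = 0.9531 kg/s

0.9531


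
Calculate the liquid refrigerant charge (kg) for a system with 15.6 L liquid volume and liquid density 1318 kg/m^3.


Charge = V * rho / 1000
Charge = 15.6 * 1318 / 1000
Charge = 20.56 kg

20.56


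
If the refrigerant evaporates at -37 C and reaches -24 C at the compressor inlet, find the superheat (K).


Superheat = T_suction - T_evap
Superheat = -24 - (-37)
Superheat = 13 K

13


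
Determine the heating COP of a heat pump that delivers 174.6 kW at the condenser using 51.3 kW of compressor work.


COP_hp = Q_cond / W
COP_hp = 174.6 / 51.3
COP_hp = 3.404

3.404


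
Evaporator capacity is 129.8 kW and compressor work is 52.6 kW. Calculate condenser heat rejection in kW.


Q_cond = Q_evap + W
Q_cond = 129.8 + 52.6
Q_cond = 182.4 kW

182.4


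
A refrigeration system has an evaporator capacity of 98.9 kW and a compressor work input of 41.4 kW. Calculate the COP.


COP = Q_evap / W
COP = 98.9 / 41.4
COP = 2.389

2.389


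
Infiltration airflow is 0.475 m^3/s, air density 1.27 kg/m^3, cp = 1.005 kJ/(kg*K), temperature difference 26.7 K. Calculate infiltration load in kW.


Q = V_dot * rho * cp * dT
Q = 0.475 * 1.27 * 1.005 * 26.7
Q = 16.187 kW

16.187


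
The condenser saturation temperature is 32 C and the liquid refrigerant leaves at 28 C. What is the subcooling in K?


Subcooling = T_cond - T_liquid
Subcooling = 32 - 28
Subcooling = 4 K

4


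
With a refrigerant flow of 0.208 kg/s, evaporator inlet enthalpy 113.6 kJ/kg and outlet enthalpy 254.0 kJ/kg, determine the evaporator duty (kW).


dh = 254.0 - 113.6 = 140.4 kJ/kg
Q_evap = m_dot * dh = 0.208 * 140.4
Q_evap = 29.2 kW

29.2


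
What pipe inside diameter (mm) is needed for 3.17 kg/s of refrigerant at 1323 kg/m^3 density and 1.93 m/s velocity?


A = m_dot / (rho * v) = 3.17 / (1323 * 1.93) = 0.001241486808 m^2
d = sqrt(4*A/pi) * 1000
d = 39.8 mm

39.8


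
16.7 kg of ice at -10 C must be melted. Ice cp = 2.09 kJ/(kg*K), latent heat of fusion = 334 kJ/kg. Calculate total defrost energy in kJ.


Sensible heat = cp * dT = 2.09 * 10 = 20.9 kJ/kg
Total per kg = 20.9 + 334 = 354.9 kJ/kg
Q = m * total = 16.7 * 354.9
Q = 5926.8 kJ

5926.8


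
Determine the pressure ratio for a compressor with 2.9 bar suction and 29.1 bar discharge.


PR = P_high / P_low
PR = 29.1 / 2.9
PR = 10.034

10.034


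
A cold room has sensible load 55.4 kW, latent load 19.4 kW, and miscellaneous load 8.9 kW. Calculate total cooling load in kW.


Q_total = Q_s + Q_l + Q_misc
Q_total = 55.4 + 19.4 + 8.9
Q_total = 83.7 kW

83.7


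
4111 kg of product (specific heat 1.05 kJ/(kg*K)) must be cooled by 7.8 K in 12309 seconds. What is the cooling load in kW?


Q = m * cp * dT / t
Q = 4111 * 1.05 * 7.8 / 12309
Q = 2.735 kW

2.735


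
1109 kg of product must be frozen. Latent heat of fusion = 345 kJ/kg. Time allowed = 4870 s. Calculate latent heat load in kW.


Q_lat = m * h_fg / t
Q_lat = 1109 * 345 / 4870
Q_lat = 78.56 kW

78.56


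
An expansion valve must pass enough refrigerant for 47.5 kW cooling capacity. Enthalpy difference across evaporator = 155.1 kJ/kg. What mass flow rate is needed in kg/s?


m_dot = Q / dh
m_dot = 47.5 / 155.1
m_dot = 0.3063 kg/s

0.3063


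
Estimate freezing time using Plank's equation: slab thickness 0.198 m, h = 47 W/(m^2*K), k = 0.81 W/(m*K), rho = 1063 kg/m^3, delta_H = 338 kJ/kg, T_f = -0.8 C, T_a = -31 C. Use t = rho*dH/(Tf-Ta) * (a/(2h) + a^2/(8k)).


dT = -0.8 - (-31) = 30.2 K
term1 = a/(2h) = 0.198/(2*47) = 0.002106382979
term2 = a^2/(8k) = 0.198^2/(8*0.81) = 0.00605
t = rho*dH*1000/dT * (term1 + term2)
t = 1063*338*1000/30.2 * (0.002106382979 + 0.00605)
t = 97038 s

97038


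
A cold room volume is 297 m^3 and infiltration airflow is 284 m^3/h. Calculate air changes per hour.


ACH = flow / volume
ACH = 284 / 297
ACH = 0.956

0.956


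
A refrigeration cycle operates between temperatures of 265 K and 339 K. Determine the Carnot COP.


dT = 339 - 265 = 74 K
COP_carnot = T_cold / dT = 265 / 74
COP_carnot = 3.581

3.581


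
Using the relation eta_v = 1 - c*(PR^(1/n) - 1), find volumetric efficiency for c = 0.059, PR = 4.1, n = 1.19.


PR^(1/n) = 4.1^(1/1.19) = 3.27298803
eta_v = 1 - 0.059 * (3.27298803 - 1)
eta_v = 0.8659

0.8659


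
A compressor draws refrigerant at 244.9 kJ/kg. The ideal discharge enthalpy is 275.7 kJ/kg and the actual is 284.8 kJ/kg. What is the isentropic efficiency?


dh_ideal = 275.7 - 244.9 = 30.8 kJ/kg
dh_actual = 284.8 - 244.9 = 39.9 kJ/kg
eta_s = dh_ideal / dh_actual = 30.8 / 39.9
eta_s = 0.7719

0.7719


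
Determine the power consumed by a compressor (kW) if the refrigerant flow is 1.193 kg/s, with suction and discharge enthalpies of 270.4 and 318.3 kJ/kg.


dh = 318.3 - 270.4 = 47.9 kJ/kg
W = m_dot * dh = 1.193 * 47.9 = 57.14 kW

57.14


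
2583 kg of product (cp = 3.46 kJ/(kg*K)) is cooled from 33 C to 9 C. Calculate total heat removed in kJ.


dT = 33 - (9) = 24 K
Q = m * cp * dT = 2583 * 3.46 * 24
Q = 214492 kJ

214492


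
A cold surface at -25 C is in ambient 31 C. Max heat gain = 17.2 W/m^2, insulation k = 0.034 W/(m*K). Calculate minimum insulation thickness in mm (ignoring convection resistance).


dT = 31 - (-25) = 56 K
thickness = k * dT / q_max * 1000
thickness = 0.034 * 56 / 17.2 * 1000
thickness = 110.7 mm

110.7


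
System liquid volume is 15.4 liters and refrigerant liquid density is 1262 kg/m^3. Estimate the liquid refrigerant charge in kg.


Charge = V * rho / 1000
Charge = 15.4 * 1262 / 1000
Charge = 19.43 kg

19.43


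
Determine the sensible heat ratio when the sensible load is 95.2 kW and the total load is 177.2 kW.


SHR = Q_sensible / Q_total
SHR = 95.2 / 177.2
SHR = 0.537

0.537


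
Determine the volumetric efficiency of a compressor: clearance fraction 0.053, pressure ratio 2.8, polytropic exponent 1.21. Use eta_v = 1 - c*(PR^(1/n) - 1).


PR^(1/n) = 2.8^(1/1.21) = 2.34181235
eta_v = 1 - 0.053 * (2.34181235 - 1)
eta_v = 0.9289

0.9289


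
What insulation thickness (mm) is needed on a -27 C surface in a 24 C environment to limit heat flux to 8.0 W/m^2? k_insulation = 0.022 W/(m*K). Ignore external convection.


dT = 24 - (-27) = 51 K
thickness = k * dT / q_max * 1000
thickness = 0.022 * 51 / 8.0 * 1000
thickness = 140.3 mm

140.3


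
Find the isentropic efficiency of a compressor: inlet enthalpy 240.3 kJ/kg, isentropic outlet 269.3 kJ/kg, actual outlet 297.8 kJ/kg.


dh_ideal = 269.3 - 240.3 = 29.0 kJ/kg
dh_actual = 297.8 - 240.3 = 57.5 kJ/kg
eta_s = dh_ideal / dh_actual = 29.0 / 57.5
eta_s = 0.5043

0.5043


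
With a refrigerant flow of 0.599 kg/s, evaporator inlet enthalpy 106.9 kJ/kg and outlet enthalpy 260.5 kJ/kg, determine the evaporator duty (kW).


dh = 260.5 - 106.9 = 153.6 kJ/kg
Q_evap = m_dot * dh = 0.599 * 153.6
Q_evap = 92.01 kW

92.01


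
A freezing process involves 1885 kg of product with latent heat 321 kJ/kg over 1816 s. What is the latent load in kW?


Q_lat = m * h_fg / t
Q_lat = 1885 * 321 / 1816
Q_lat = 333.2 kW

333.2


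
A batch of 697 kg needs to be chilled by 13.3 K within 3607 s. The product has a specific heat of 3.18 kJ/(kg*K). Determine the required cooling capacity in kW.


Q = m * cp * dT / t
Q = 697 * 3.18 * 13.3 / 3607
Q = 8.173 kW

8.173


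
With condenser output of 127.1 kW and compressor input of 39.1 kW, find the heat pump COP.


COP_hp = Q_cond / W
COP_hp = 127.1 / 39.1
COP_hp = 3.251

3.251


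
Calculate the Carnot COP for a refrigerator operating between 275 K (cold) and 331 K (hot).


dT = 331 - 275 = 56 K
COP_carnot = T_cold / dT = 275 / 56
COP_carnot = 4.911

4.911


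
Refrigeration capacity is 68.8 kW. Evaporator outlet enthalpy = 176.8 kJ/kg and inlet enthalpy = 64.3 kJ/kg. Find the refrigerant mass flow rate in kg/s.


dh = 176.8 - 64.3 = 112.5 kJ/kg
m_dot = Q / dh = 68.8 / 112.5 = 0.6116 kg/s

0.6116


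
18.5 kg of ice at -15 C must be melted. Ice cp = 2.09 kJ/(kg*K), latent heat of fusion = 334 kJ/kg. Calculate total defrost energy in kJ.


Sensible heat = cp * dT = 2.09 * 15 = 31.35 kJ/kg
Total per kg = 31.35 + 334 = 365.35 kJ/kg
Q = m * total = 18.5 * 365.35
Q = 6759.0 kJ

6759.0


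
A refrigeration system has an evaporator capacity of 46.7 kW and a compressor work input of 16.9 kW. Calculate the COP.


COP = Q_evap / W
COP = 46.7 / 16.9
COP = 2.763

2.763


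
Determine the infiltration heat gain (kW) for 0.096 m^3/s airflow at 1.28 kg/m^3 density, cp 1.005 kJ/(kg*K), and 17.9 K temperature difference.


Q = V_dot * rho * cp * dT
Q = 0.096 * 1.28 * 1.005 * 17.9
Q = 2.211 kW

2.211


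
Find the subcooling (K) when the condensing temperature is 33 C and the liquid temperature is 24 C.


Subcooling = T_cond - T_liquid
Subcooling = 33 - 24
Subcooling = 9 K

9


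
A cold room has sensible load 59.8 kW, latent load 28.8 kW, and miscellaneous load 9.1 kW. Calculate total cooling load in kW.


Q_total = Q_s + Q_l + Q_misc
Q_total = 59.8 + 28.8 + 9.1
Q_total = 97.7 kW

97.7


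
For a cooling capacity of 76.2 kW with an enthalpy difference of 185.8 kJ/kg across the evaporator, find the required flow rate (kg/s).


m_dot = Q / dh
m_dot = 76.2 / 185.8
m_dot = 0.4101 kg/s

0.4101


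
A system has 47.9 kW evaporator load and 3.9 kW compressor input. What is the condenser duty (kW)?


Q_cond = Q_evap + W
Q_cond = 47.9 + 3.9
Q_cond = 51.8 kW

51.8


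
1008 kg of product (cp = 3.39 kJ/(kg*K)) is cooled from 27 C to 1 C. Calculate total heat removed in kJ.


dT = 27 - (1) = 26 K
Q = m * cp * dT = 1008 * 3.39 * 26
Q = 88845 kJ

88845


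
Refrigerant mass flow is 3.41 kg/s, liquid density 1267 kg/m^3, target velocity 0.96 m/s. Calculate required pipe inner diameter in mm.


A = m_dot / (rho * v) = 3.41 / (1267 * 0.96) = 0.002803538542 m^2
d = sqrt(4*A/pi) * 1000
d = 59.7 mm

59.7


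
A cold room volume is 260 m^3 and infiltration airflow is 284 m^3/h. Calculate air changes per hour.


ACH = flow / volume
ACH = 284 / 260
ACH = 1.092

1.092


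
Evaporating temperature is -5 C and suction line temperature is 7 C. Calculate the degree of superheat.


Superheat = T_suction - T_evap
Superheat = 7 - (-5)
Superheat = 12 K

12


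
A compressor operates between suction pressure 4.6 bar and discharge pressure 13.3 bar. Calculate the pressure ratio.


PR = P_high / P_low
PR = 13.3 / 4.6
PR = 2.891

2.891


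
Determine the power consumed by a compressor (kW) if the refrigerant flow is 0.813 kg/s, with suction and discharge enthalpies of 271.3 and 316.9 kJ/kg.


dh = 316.9 - 271.3 = 45.6 kJ/kg
W = m_dot * dh = 0.813 * 45.6 = 37.07 kW

37.07


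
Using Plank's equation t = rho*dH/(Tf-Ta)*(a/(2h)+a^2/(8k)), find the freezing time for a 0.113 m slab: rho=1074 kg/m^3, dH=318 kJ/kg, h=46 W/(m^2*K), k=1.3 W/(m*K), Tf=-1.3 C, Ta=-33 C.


dT = -1.3 - (-33) = 31.7 K
term1 = a/(2h) = 0.113/(2*46) = 0.00122826087
term2 = a^2/(8k) = 0.113^2/(8*1.3) = 0.001227788462
t = rho*dH*1000/dT * (term1 + term2)
t = 1074*318*1000/31.7 * (0.00122826087 + 0.001227788462)
t = 26461 s

26461


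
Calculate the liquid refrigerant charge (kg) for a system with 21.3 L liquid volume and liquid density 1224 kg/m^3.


Charge = V * rho / 1000
Charge = 21.3 * 1224 / 1000
Charge = 26.07 kg

26.07


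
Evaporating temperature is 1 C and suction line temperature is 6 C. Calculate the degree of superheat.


Superheat = T_suction - T_evap
Superheat = 6 - (1)
Superheat = 5 K

5


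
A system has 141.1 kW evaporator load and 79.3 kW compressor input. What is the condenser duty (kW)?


Q_cond = Q_evap + W
Q_cond = 141.1 + 79.3
Q_cond = 220.4 kW

220.4


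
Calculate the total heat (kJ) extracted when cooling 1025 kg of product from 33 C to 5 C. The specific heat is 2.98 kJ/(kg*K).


dT = 33 - (5) = 28 K
Q = m * cp * dT = 1025 * 2.98 * 28
Q = 85526 kJ

85526


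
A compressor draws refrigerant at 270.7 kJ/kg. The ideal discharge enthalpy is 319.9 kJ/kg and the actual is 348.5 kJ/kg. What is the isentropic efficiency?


dh_ideal = 319.9 - 270.7 = 49.2 kJ/kg
dh_actual = 348.5 - 270.7 = 77.8 kJ/kg
eta_s = dh_ideal / dh_actual = 49.2 / 77.8
eta_s = 0.6324

0.6324


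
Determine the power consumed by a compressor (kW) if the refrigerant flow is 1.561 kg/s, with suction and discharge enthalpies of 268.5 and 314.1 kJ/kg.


dh = 314.1 - 268.5 = 45.6 kJ/kg
W = m_dot * dh = 1.561 * 45.6 = 71.18 kW

71.18


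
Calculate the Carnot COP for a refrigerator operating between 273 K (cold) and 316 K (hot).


dT = 316 - 273 = 43 K
COP_carnot = T_cold / dT = 273 / 43
COP_carnot = 6.349

6.349


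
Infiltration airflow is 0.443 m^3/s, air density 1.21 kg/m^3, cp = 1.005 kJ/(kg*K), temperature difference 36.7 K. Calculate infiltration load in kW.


Q = V_dot * rho * cp * dT
Q = 0.443 * 1.21 * 1.005 * 36.7
Q = 19.771 kW

19.771


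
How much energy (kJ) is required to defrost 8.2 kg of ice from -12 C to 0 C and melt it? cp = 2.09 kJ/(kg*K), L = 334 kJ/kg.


Sensible heat = cp * dT = 2.09 * 12 = 25.08 kJ/kg
Total per kg = 25.08 + 334 = 359.08 kJ/kg
Q = m * total = 8.2 * 359.08
Q = 2944.5 kJ

2944.5


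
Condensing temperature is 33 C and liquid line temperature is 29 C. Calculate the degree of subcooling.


Subcooling = T_cond - T_liquid
Subcooling = 33 - 29
Subcooling = 4 K

4


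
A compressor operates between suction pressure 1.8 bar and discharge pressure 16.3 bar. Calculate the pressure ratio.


PR = P_high / P_low
PR = 16.3 / 1.8
PR = 9.056

9.056


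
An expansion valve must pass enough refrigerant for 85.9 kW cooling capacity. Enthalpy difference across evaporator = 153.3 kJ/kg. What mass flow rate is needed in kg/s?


m_dot = Q / dh
m_dot = 85.9 / 153.3
m_dot = 0.5603 kg/s

0.5603


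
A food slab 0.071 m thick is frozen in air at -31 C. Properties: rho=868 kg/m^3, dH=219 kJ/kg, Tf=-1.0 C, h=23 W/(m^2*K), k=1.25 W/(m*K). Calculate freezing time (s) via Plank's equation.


dT = -1.0 - (-31) = 30.0 K
term1 = a/(2h) = 0.071/(2*23) = 0.001543478261
term2 = a^2/(8k) = 0.071^2/(8*1.25) = 0.0005041
t = rho*dH*1000/dT * (term1 + term2)
t = 868*219*1000/30.0 * (0.001543478261 + 0.0005041)
t = 12974 s

12974


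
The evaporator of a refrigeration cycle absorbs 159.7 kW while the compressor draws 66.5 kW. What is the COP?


COP = Q_evap / W
COP = 159.7 / 66.5
COP = 2.402

2.402


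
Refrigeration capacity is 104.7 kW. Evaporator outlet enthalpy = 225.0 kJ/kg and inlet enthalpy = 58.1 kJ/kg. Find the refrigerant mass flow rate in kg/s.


dh = 225.0 - 58.1 = 166.9 kJ/kg
m_dot = Q / dh = 104.7 / 166.9 = 0.6273 kg/s

0.6273


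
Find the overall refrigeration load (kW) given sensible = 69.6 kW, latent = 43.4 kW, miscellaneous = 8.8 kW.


Q_total = Q_s + Q_l + Q_misc
Q_total = 69.6 + 43.4 + 8.8
Q_total = 121.8 kW

121.8


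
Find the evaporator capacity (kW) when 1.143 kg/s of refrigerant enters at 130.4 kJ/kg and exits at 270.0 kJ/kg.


dh = 270.0 - 130.4 = 139.6 kJ/kg
Q_evap = m_dot * dh = 1.143 * 139.6
Q_evap = 159.56 kW

159.56


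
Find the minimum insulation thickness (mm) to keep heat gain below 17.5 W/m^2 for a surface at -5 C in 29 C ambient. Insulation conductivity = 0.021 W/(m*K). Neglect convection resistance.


dT = 29 - (-5) = 34 K
thickness = k * dT / q_max * 1000
thickness = 0.021 * 34 / 17.5 * 1000
thickness = 40.8 mm

40.8


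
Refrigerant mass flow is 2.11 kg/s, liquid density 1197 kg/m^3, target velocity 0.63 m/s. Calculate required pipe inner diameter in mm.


A = m_dot / (rho * v) = 2.11 / (1197 * 0.63) = 0.002798000292 m^2
d = sqrt(4*A/pi) * 1000
d = 59.7 mm

59.7


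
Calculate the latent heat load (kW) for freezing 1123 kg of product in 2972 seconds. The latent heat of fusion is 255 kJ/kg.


Q_lat = m * h_fg / t
Q_lat = 1123 * 255 / 2972
Q_lat = 96.35 kW

96.35


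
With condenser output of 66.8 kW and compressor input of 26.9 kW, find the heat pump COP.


COP_hp = Q_cond / W
COP_hp = 66.8 / 26.9
COP_hp = 2.483

2.483


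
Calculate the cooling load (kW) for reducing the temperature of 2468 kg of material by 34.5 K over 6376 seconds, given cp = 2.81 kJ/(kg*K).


Q = m * cp * dT / t
Q = 2468 * 2.81 * 34.5 / 6376
Q = 37.525 kW

37.525


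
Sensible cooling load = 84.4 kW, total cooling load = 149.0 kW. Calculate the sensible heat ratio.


SHR = Q_sensible / Q_total
SHR = 84.4 / 149.0
SHR = 0.566

0.566


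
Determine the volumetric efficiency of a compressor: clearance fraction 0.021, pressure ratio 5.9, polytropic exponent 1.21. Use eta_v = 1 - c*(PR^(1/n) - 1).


PR^(1/n) = 5.9^(1/1.21) = 4.3357854
eta_v = 1 - 0.021 * (4.3357854 - 1)
eta_v = 0.9299

0.9299


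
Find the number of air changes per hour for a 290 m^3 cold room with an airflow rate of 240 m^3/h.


ACH = flow / volume
ACH = 240 / 290
ACH = 0.828

0.828


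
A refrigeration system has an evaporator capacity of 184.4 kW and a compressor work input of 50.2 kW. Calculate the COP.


COP = Q_evap / W
COP = 184.4 / 50.2
COP = 3.673

3.673


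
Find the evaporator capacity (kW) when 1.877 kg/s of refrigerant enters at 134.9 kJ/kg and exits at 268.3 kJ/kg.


dh = 268.3 - 134.9 = 133.4 kJ/kg
Q_evap = m_dot * dh = 1.877 * 133.4
Q_evap = 250.39 kW

250.39


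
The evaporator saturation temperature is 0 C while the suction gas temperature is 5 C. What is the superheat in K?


Superheat = T_suction - T_evap
Superheat = 5 - (0)
Superheat = 5 K

5


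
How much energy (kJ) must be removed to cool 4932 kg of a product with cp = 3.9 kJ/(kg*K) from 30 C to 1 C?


dT = 30 - (1) = 29 K
Q = m * cp * dT = 4932 * 3.9 * 29
Q = 557809 kJ

557809


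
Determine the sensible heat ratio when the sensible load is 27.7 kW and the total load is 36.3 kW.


SHR = Q_sensible / Q_total
SHR = 27.7 / 36.3
SHR = 0.763

0.763


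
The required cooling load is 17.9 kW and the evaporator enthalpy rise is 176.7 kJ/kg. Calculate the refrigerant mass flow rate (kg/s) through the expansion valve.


m_dot = Q / dh
m_dot = 17.9 / 176.7
m_dot = 0.1013 kg/s

0.1013


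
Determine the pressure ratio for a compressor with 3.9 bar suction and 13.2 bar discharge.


PR = P_high / P_low
PR = 13.2 / 3.9
PR = 3.385

3.385


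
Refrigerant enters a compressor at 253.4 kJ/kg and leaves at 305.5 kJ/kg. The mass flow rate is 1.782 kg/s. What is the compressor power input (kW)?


dh = 305.5 - 253.4 = 52.1 kJ/kg
W = m_dot * dh = 1.782 * 52.1 = 92.84 kW

92.84


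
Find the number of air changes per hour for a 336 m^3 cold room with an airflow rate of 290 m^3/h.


ACH = flow / volume
ACH = 290 / 336
ACH = 0.863

0.863


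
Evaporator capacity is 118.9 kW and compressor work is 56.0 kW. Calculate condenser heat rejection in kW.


Q_cond = Q_evap + W
Q_cond = 118.9 + 56.0
Q_cond = 174.9 kW

174.9


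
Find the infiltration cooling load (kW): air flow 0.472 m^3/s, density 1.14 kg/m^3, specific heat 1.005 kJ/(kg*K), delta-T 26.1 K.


Q = V_dot * rho * cp * dT
Q = 0.472 * 1.14 * 1.005 * 26.1
Q = 14.114 kW

14.114


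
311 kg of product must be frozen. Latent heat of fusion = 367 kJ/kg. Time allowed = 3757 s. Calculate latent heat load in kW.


Q_lat = m * h_fg / t
Q_lat = 311 * 367 / 3757
Q_lat = 30.38 kW

30.38


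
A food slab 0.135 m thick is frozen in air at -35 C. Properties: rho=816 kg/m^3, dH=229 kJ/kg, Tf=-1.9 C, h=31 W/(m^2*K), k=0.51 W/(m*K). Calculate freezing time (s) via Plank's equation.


dT = -1.9 - (-35) = 33.1 K
term1 = a/(2h) = 0.135/(2*31) = 0.002177419355
term2 = a^2/(8k) = 0.135^2/(8*0.51) = 0.004466911765
t = rho*dH*1000/dT * (term1 + term2)
t = 816*229*1000/33.1 * (0.002177419355 + 0.004466911765)
t = 37510 s

37510


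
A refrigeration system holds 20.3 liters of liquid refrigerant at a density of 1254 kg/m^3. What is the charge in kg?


Charge = V * rho / 1000
Charge = 20.3 * 1254 / 1000
Charge = 25.46 kg

25.46


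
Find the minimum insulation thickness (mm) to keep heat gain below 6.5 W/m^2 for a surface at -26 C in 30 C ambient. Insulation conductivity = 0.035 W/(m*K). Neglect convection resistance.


dT = 30 - (-26) = 56 K
thickness = k * dT / q_max * 1000
thickness = 0.035 * 56 / 6.5 * 1000
thickness = 301.5 mm

301.5


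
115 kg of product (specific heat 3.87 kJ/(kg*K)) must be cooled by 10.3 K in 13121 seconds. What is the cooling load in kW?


Q = m * cp * dT / t
Q = 115 * 3.87 * 10.3 / 13121
Q = 0.349 kW

0.349


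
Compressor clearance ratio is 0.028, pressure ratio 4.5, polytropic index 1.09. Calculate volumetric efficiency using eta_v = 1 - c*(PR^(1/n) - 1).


PR^(1/n) = 4.5^(1/1.09) = 3.97445456
eta_v = 1 - 0.028 * (3.97445456 - 1)
eta_v = 0.9167

0.9167


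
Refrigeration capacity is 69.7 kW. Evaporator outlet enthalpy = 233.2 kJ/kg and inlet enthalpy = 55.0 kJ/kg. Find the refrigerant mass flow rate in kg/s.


dh = 233.2 - 55.0 = 178.2 kJ/kg
m_dot = Q / dh = 69.7 / 178.2 = 0.3911 kg/s

0.3911


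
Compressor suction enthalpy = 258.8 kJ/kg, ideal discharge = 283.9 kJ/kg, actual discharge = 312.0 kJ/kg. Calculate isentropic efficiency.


dh_ideal = 283.9 - 258.8 = 25.1 kJ/kg
dh_actual = 312.0 - 258.8 = 53.2 kJ/kg
eta_s = dh_ideal / dh_actual = 25.1 / 53.2
eta_s = 0.4718

0.4718


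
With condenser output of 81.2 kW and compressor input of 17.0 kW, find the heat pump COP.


COP_hp = Q_cond / W
COP_hp = 81.2 / 17.0
COP_hp = 4.776

4.776


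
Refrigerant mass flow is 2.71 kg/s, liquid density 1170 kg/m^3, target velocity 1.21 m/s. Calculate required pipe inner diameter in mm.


A = m_dot / (rho * v) = 2.71 / (1170 * 1.21) = 0.001914247369 m^2
d = sqrt(4*A/pi) * 1000
d = 49.4 mm

49.4


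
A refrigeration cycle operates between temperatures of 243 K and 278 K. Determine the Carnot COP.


dT = 278 - 243 = 35 K
COP_carnot = T_cold / dT = 243 / 35
COP_carnot = 6.943

6.943


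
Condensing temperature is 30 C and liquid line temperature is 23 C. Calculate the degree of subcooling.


Subcooling = T_cond - T_liquid
Subcooling = 30 - 23
Subcooling = 7 K

7


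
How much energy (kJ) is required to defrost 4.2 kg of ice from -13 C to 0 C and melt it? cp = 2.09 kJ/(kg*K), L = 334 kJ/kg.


Sensible heat = cp * dT = 2.09 * 13 = 27.17 kJ/kg
Total per kg = 27.17 + 334 = 361.17 kJ/kg
Q = m * total = 4.2 * 361.17
Q = 1516.9 kJ

1516.9


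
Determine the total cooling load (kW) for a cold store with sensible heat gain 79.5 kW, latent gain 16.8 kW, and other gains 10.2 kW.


Q_total = Q_s + Q_l + Q_misc
Q_total = 79.5 + 16.8 + 10.2
Q_total = 106.5 kW

106.5


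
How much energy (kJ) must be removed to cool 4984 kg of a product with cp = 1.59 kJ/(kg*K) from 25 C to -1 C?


dT = 25 - (-1) = 26 K
Q = m * cp * dT = 4984 * 1.59 * 26
Q = 206039 kJ

206039


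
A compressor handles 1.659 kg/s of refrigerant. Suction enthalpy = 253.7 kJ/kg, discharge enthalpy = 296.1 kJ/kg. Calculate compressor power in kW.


dh = 296.1 - 253.7 = 42.4 kJ/kg
W = m_dot * dh = 1.659 * 42.4 = 70.34 kW

70.34


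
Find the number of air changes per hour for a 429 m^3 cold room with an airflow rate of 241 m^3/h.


ACH = flow / volume
ACH = 241 / 429
ACH = 0.562

0.562


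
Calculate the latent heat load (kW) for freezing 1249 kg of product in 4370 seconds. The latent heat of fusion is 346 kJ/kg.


Q_lat = m * h_fg / t
Q_lat = 1249 * 346 / 4370
Q_lat = 98.89 kW

98.89


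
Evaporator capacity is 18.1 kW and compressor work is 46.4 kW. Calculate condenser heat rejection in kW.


Q_cond = Q_evap + W
Q_cond = 18.1 + 46.4
Q_cond = 64.5 kW

64.5


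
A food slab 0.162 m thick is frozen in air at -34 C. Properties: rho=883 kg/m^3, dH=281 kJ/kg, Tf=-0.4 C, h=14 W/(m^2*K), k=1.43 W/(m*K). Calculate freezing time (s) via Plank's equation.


dT = -0.4 - (-34) = 33.6 K
term1 = a/(2h) = 0.162/(2*14) = 0.005785714286
term2 = a^2/(8k) = 0.162^2/(8*1.43) = 0.002294055944
t = rho*dH*1000/dT * (term1 + term2)
t = 883*281*1000/33.6 * (0.005785714286 + 0.002294055944)
t = 59666 s

59666


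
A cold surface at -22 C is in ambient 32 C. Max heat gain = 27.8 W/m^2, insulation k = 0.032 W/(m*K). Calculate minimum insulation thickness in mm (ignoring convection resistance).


dT = 32 - (-22) = 54 K
thickness = k * dT / q_max * 1000
thickness = 0.032 * 54 / 27.8 * 1000
thickness = 62.2 mm

62.2


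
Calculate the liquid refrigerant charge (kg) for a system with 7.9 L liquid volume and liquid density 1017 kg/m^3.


Charge = V * rho / 1000
Charge = 7.9 * 1017 / 1000
Charge = 8.03 kg

8.03


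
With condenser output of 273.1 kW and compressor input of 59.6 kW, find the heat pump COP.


COP_hp = Q_cond / W
COP_hp = 273.1 / 59.6
COP_hp = 4.582

4.582


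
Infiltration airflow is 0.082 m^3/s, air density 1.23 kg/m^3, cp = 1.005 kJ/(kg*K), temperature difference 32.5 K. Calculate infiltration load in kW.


Q = V_dot * rho * cp * dT
Q = 0.082 * 1.23 * 1.005 * 32.5
Q = 3.294 kW

3.294


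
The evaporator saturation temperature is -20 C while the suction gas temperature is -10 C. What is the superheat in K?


Superheat = T_suction - T_evap
Superheat = -10 - (-20)
Superheat = 10 K

10


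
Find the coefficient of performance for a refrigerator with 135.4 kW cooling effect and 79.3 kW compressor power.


COP = Q_evap / W
COP = 135.4 / 79.3
COP = 1.707

1.707


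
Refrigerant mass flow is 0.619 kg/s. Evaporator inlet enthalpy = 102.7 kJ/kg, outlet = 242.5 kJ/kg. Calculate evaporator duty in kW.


dh = 242.5 - 102.7 = 139.8 kJ/kg
Q_evap = m_dot * dh = 0.619 * 139.8
Q_evap = 86.54 kW

86.54


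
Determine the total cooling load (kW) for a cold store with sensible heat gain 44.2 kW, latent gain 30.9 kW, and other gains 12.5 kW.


Q_total = Q_s + Q_l + Q_misc
Q_total = 44.2 + 30.9 + 12.5
Q_total = 87.6 kW

87.6


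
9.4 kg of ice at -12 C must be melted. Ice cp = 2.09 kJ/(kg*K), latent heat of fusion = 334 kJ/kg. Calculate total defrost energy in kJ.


Sensible heat = cp * dT = 2.09 * 12 = 25.08 kJ/kg
Total per kg = 25.08 + 334 = 359.08 kJ/kg
Q = m * total = 9.4 * 359.08
Q = 3375.4 kJ

3375.4


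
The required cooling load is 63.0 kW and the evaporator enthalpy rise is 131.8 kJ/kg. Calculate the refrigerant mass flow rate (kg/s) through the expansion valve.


m_dot = Q / dh
m_dot = 63.0 / 131.8
m_dot = 0.478 kg/s

0.478


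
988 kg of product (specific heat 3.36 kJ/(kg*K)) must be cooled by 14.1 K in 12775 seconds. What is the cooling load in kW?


Q = m * cp * dT / t
Q = 988 * 3.36 * 14.1 / 12775
Q = 3.664 kW

3.664


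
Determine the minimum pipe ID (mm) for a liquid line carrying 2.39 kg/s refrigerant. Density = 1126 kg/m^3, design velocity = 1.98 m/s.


A = m_dot / (rho * v) = 2.39 / (1126 * 1.98) = 0.001071998852 m^2
d = sqrt(4*A/pi) * 1000
d = 36.9 mm

36.9


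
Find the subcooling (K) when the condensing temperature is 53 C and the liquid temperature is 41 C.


Subcooling = T_cond - T_liquid
Subcooling = 53 - 41
Subcooling = 12 K

12


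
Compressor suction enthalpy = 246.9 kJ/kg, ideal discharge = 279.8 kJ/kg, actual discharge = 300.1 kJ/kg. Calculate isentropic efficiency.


dh_ideal = 279.8 - 246.9 = 32.9 kJ/kg
dh_actual = 300.1 - 246.9 = 53.2 kJ/kg
eta_s = dh_ideal / dh_actual = 32.9 / 53.2
eta_s = 0.6184

0.6184
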